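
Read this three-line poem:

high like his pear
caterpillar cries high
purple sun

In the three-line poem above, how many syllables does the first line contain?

The first line: high (1), like (1), his (1), pear (1) → 4

4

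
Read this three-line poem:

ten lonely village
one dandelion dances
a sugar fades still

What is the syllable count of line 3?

5

Line 3: "a sugar fades still": 1+2+1+1 = 5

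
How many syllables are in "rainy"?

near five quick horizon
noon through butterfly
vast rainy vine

2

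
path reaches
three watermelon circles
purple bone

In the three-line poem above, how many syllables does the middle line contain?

7

The middle line: three(1) + watermelon(4) + circles(2) = 7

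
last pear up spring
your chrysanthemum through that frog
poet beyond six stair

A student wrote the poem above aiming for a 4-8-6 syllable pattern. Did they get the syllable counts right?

Line 1: last(1) + pear(1) + up(1) + spring(1) = 4 ✓
Line 2: your(1) + chrysanthemum(4) + through(1) + that(1) + frog(1) = 8 ✓
Line 3: poet(2) + beyond(2) + six(1) + stair(1) = 6 ✓

Yes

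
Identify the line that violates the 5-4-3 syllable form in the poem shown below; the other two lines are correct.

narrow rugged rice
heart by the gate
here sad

Line 3

Line 1: narrow(2) + rugged(2) + rice(1) = 5 ✓
Line 2: heart(1) + by(1) + the(1) + gate(1) = 4 ✓
Line 3: here(1) + sad(1) = 2 (expected 3)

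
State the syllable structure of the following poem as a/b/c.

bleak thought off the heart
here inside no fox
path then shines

Line 1: bleak(1) + thought(1) + off(1) + the(1) + heart(1) = 5
Line 2: here(1) + inside(2) + no(1) + fox(1) = 5
Line 3: path(1) + then(1) + shines(1) = 3

5/5/3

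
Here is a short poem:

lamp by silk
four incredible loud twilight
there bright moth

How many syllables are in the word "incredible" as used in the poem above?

4

"incredible" has 4 syllables.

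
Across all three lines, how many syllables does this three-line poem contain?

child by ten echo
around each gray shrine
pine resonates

Line 1: child (1), by (1), ten (1), echo (2) → 5
Line 2: around (2), each (1), gray (1), shrine (1) → 5
Line 3: pine (1), resonates (3) → 4
Total: 5 + 5 + 4 = 14

14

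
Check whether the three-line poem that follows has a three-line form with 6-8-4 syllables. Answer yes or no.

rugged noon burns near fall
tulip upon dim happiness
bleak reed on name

Yes

Line 1: rugged(2) + noon(1) + burns(1) + near(1) + fall(1) = 6 ✓
Line 2: tulip(2) + upon(2) + dim(1) + happiness(3) = 8 ✓
Line 3: bleak(1) + reed(1) + on(1) + name(1) = 4 ✓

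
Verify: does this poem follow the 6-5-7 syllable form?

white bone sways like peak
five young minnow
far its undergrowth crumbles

Line 1: white (1), bone (1), sways (1), like (1), peak (1) → 5 (expected 6)
Line 2: five (1), young (1), minnow (2) → 4 (expected 5)
Line 3: far (1), its (1), undergrowth (3), crumbles (2) → 7 ✓

No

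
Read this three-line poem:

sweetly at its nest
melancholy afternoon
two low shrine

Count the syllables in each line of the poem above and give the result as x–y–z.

Line 1: sweetly(2) + at(1) + its(1) + nest(1) = 5
Line 2: melancholy(4) + afternoon(3) = 7
Line 3: two(1) + low(1) + shrine(1) = 3

5–7–3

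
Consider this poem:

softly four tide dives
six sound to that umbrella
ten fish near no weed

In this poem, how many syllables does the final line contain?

5

The final line: ten (1), fish (1), near (1), no (1), weed (1) → 5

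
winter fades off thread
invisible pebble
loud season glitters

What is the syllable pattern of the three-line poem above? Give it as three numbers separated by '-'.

Line 1: "winter fades off thread": 2+1+1+1 = 5
Line 2: "invisible pebble": 4+2 = 6
Line 3: "loud season glitters": 1+2+2 = 5

5-6-5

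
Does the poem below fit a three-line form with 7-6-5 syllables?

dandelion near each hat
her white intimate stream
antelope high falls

Line 1: "dandelion near each hat": 4+1+1+1 = 7 ✓
Line 2: "her white intimate stream": 1+1+3+1 = 6 ✓
Line 3: "antelope high falls": 3+1+1 = 5 ✓

Yes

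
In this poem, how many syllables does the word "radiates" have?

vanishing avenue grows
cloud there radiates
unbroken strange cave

3

"radiates" has 3 syllables.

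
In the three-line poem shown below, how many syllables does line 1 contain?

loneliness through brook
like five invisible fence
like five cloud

Line 1: loneliness(3) + through(1) + brook(1) = 5

5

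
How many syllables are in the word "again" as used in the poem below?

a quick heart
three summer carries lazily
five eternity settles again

2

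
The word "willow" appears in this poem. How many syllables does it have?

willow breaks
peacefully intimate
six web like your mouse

2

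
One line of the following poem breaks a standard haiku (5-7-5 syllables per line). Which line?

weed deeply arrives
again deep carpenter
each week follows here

The second line

Line 1: weed(1) + deeply(2) + arrives(2) = 5 ✓
Line 2: again(2) + deep(1) + carpenter(3) = 6 (expected 7)
Line 3: each(1) + week(1) + follows(2) + here(1) = 5 ✓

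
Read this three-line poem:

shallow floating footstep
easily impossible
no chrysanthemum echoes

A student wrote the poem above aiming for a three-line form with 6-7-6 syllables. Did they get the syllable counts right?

Line 1: shallow (2), floating (2), footstep (2) → 6 ✓
Line 2: easily (3), impossible (4) → 7 ✓
Line 3: no (1), chrysanthemum (4), echoes (2) → 7 (expected 6)

No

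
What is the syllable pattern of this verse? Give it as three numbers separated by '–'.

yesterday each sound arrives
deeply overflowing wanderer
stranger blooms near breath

7–9–5

Line 1: "yesterday each sound arrives": 3+1+1+2 = 7
Line 2: "deeply overflowing wanderer": 2+4+3 = 9
Line 3: "stranger blooms near breath": 2+1+1+1 = 5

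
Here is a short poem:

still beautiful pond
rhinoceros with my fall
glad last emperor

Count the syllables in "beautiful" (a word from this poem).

3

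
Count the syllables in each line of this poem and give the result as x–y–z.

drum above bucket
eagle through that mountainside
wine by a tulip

Line 1: "drum above bucket": 1+2+2 = 5
Line 2: "eagle through that mountainside": 2+1+1+3 = 7
Line 3: "wine by a tulip": 1+1+1+2 = 5

5–7–5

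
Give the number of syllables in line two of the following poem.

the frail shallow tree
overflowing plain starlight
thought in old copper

7

Line two: overflowing (4), plain (1), starlight (2) → 7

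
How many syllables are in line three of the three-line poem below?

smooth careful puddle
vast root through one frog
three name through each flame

Line three: three(1) + name(1) + through(1) + each(1) + flame(1) = 5

5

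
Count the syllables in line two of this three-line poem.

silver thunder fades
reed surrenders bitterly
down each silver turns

7

Line two: reed(1) + surrenders(3) + bitterly(3) = 7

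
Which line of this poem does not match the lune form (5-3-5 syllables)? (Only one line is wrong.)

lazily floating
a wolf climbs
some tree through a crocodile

Line 1: "lazily floating": 3+2 = 5 ✓
Line 2: "a wolf climbs": 1+1+1 = 3 ✓
Line 3: "some tree through a crocodile": 1+1+1+1+3 = 7 (expected 5)

Line 3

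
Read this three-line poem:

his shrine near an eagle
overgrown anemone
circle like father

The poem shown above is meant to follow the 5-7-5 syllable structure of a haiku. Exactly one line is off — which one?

Line 1: his(1) + shrine(1) + near(1) + an(1) + eagle(2) = 6 (expected 5)
Line 2: overgrown(3) + anemone(4) = 7 ✓
Line 3: circle(2) + like(1) + father(2) = 5 ✓

The first line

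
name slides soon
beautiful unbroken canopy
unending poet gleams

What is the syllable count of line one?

Line one: "name slides soon": 1+1+1 = 3

3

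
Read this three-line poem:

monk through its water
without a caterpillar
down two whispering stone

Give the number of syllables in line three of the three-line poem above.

6

Line three: down (1), two (1), whispering (3), stone (1) → 6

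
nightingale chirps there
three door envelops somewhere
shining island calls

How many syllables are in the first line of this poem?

The first line: nightingale(3) + chirps(1) + there(1) = 5

5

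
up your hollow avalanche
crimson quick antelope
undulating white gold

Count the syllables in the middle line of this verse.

The middle line: crimson (2), quick (1), antelope (3) → 6

6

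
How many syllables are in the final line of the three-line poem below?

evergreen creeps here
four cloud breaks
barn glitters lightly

The final line: barn (1), glitters (2), lightly (2) → 5

5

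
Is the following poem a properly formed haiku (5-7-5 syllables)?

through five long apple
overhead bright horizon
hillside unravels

Line 1: through (1), five (1), long (1), apple (2) → 5 ✓
Line 2: overhead (3), bright (1), horizon (3) → 7 ✓
Line 3: hillside (2), unravels (3) → 5 ✓

Yes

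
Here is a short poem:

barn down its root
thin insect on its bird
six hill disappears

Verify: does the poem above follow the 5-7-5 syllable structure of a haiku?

No

Line 1: barn(1) + down(1) + its(1) + root(1) = 4 (expected 5)
Line 2: thin(1) + insect(2) + on(1) + its(1) + bird(1) = 6 (expected 7)
Line 3: six(1) + hill(1) + disappears(3) = 5 ✓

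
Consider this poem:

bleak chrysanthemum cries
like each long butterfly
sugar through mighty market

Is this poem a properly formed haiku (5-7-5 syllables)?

Line 1: bleak (1), chrysanthemum (4), cries (1) → 6 (expected 5)
Line 2: like (1), each (1), long (1), butterfly (3) → 6 (expected 7)
Line 3: sugar (2), through (1), mighty (2), market (2) → 7 (expected 5)

No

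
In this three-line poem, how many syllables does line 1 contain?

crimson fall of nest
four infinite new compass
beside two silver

5

Line 1: "crimson fall of nest": 2+1+1+1 = 5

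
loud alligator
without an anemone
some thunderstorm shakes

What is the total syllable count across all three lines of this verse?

17

Line 1: loud(1) + alligator(4) = 5
Line 2: without(2) + an(1) + anemone(4) = 7
Line 3: some(1) + thunderstorm(3) + shakes(1) = 5
Total: 5 + 7 + 5 = 17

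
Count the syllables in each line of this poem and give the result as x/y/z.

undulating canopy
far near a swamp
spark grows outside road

Line 1: undulating(4) + canopy(3) = 7
Line 2: far(1) + near(1) + a(1) + swamp(1) = 4
Line 3: spark(1) + grows(1) + outside(2) + road(1) = 5

7/4/5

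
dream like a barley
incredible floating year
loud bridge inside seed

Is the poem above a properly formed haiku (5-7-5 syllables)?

Line 1: "dream like a barley": 1+1+1+2 = 5 ✓
Line 2: "incredible floating year": 4+2+1 = 7 ✓
Line 3: "loud bridge inside seed": 1+1+2+1 = 5 ✓

Yes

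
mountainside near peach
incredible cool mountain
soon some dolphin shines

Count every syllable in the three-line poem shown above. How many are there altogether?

17

Line 1: "mountainside near peach": 3+1+1 = 5
Line 2: "incredible cool mountain": 4+1+2 = 7
Line 3: "soon some dolphin shines": 1+1+2+1 = 5
Total: 5 + 7 + 5 = 17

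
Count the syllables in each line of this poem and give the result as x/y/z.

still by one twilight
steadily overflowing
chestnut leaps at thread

Line 1: still(1) + by(1) + one(1) + twilight(2) = 5
Line 2: steadily(3) + overflowing(4) = 7
Line 3: chestnut(2) + leaps(1) + at(1) + thread(1) = 5

5/7/5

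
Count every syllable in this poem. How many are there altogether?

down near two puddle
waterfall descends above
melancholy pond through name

19

Line 1: down (1), near (1), two (1), puddle (2) → 5
Line 2: waterfall (3), descends (2), above (2) → 7
Line 3: melancholy (4), pond (1), through (1), name (1) → 7
Total: 5 + 7 + 7 = 19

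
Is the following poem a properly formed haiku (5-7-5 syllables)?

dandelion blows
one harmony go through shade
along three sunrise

Line 1: dandelion(4) + blows(1) = 5 ✓
Line 2: one(1) + harmony(3) + go(1) + through(1) + shade(1) = 7 ✓
Line 3: along(2) + three(1) + sunrise(2) = 5 ✓

Yes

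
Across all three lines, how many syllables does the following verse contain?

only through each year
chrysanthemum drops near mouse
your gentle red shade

Line 1: "only through each year": 2+1+1+1 = 5
Line 2: "chrysanthemum drops near mouse": 4+1+1+1 = 7
Line 3: "your gentle red shade": 1+2+1+1 = 5
Total: 5 + 7 + 5 = 17

17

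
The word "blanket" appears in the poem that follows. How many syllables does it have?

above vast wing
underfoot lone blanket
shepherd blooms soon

"blanket" has 2 syllables.

2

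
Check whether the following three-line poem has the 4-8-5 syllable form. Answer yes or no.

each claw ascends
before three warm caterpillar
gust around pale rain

Line 1: "each claw ascends": 1+1+2 = 4 ✓
Line 2: "before three warm caterpillar": 2+1+1+4 = 8 ✓
Line 3: "gust around pale rain": 1+2+1+1 = 5 ✓

Yes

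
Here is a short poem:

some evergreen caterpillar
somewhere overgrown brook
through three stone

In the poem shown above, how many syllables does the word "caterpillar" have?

4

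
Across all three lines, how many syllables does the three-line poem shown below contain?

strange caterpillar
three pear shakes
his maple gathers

13

Line 1: strange (1), caterpillar (4) → 5
Line 2: three (1), pear (1), shakes (1) → 3
Line 3: his (1), maple (2), gathers (2) → 5
Total: 5 + 3 + 5 = 13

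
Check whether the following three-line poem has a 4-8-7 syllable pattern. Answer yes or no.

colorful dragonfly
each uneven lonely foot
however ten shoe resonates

No

Line 1: colorful(3) + dragonfly(3) = 6 (expected 4)
Line 2: each(1) + uneven(3) + lonely(2) + foot(1) = 7 (expected 8)
Line 3: however(3) + ten(1) + shoe(1) + resonates(3) = 8 (expected 7)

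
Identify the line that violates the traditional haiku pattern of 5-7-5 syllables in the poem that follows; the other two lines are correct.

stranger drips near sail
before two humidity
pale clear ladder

Line 1: stranger (2), drips (1), near (1), sail (1) → 5 ✓
Line 2: before (2), two (1), humidity (4) → 7 ✓
Line 3: pale (1), clear (1), ladder (2) → 4 (expected 5)

The third line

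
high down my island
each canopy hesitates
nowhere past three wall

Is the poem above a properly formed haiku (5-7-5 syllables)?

Line 1: high (1), down (1), my (1), island (2) → 5 ✓
Line 2: each (1), canopy (3), hesitates (3) → 7 ✓
Line 3: nowhere (2), past (1), three (1), wall (1) → 5 ✓

Yes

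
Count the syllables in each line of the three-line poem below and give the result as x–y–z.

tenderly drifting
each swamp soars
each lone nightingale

5–3–5

Line 1: tenderly (3), drifting (2) → 5
Line 2: each (1), swamp (1), soars (1) → 3
Line 3: each (1), lone (1), nightingale (3) → 5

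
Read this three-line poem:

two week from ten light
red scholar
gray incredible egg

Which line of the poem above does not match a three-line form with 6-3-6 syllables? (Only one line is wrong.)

Line 1: two (1), week (1), from (1), ten (1), light (1) → 5 (expected 6)
Line 2: red (1), scholar (2) → 3 ✓
Line 3: gray (1), incredible (4), egg (1) → 6 ✓

The first line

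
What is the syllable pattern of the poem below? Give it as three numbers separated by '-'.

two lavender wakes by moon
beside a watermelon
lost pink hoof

7-7-3

Line 1: two (1), lavender (3), wakes (1), by (1), moon (1) → 7
Line 2: beside (2), a (1), watermelon (4) → 7
Line 3: lost (1), pink (1), hoof (1) → 3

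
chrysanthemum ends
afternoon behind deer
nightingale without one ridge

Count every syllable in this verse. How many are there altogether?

18

Line 1: "chrysanthemum ends": 4+1 = 5
Line 2: "afternoon behind deer": 3+2+1 = 6
Line 3: "nightingale without one ridge": 3+2+1+1 = 7
Total: 5 + 6 + 7 = 18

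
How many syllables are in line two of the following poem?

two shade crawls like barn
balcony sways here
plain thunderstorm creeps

Line two: "balcony sways here": 3+1+1 = 5

5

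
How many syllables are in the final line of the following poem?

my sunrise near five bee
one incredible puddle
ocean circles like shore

6

The final line: ocean (2), circles (2), like (1), shore (1) → 6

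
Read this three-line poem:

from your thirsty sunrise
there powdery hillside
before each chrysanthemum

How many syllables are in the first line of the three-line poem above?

6

The first line: from (1), your (1), thirsty (2), sunrise (2) → 6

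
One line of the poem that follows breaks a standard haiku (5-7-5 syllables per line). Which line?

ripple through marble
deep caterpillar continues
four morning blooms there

Line 2

Line 1: "ripple through marble": 2+1+2 = 5 ✓
Line 2: "deep caterpillar continues": 1+4+3 = 8 (expected 7)
Line 3: "four morning blooms there": 1+2+1+1 = 5 ✓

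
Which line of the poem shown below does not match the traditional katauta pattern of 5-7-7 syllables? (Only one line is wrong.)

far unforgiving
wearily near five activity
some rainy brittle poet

Line 1: far(1) + unforgiving(4) = 5 ✓
Line 2: wearily(3) + near(1) + five(1) + activity(4) = 9 (expected 7)
Line 3: some(1) + rainy(2) + brittle(2) + poet(2) = 7 ✓

The second line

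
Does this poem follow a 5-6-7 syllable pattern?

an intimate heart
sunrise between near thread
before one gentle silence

Yes

Line 1: "an intimate heart": 1+3+1 = 5 ✓
Line 2: "sunrise between near thread": 2+2+1+1 = 6 ✓
Line 3: "before one gentle silence": 2+1+2+2 = 7 ✓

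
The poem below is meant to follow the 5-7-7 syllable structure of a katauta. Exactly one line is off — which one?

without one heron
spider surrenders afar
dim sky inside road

The third line

Line 1: without (2), one (1), heron (2) → 5 ✓
Line 2: spider (2), surrenders (3), afar (2) → 7 ✓
Line 3: dim (1), sky (1), inside (2), road (1) → 5 (expected 7)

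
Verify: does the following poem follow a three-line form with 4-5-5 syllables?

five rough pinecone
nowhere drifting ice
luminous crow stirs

Yes

Line 1: five(1) + rough(1) + pinecone(2) = 4 ✓
Line 2: nowhere(2) + drifting(2) + ice(1) = 5 ✓
Line 3: luminous(3) + crow(1) + stirs(1) = 5 ✓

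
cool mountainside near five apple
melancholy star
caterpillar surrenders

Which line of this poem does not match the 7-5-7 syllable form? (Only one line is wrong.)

Line 1: "cool mountainside near five apple": 1+3+1+1+2 = 8 (expected 7)
Line 2: "melancholy star": 4+1 = 5 ✓
Line 3: "caterpillar surrenders": 4+3 = 7 ✓

The first line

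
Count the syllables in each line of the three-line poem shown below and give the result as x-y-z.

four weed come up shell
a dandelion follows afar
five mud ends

Line 1: four(1) + weed(1) + come(1) + up(1) + shell(1) = 5
Line 2: a(1) + dandelion(4) + follows(2) + afar(2) = 9
Line 3: five(1) + mud(1) + ends(1) = 3

5-9-3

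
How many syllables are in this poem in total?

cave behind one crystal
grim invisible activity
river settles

19

Line 1: cave(1) + behind(2) + one(1) + crystal(2) = 6
Line 2: grim(1) + invisible(4) + activity(4) = 9
Line 3: river(2) + settles(2) = 4
Total: 6 + 9 + 4 = 19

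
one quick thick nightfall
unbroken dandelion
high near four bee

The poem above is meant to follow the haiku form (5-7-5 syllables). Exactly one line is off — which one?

Line 3

Line 1: one(1) + quick(1) + thick(1) + nightfall(2) = 5 ✓
Line 2: unbroken(3) + dandelion(4) = 7 ✓
Line 3: high(1) + near(1) + four(1) + bee(1) = 4 (expected 5)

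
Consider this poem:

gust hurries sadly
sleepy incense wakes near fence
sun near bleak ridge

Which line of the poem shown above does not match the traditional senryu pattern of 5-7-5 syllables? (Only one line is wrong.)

Line 1: "gust hurries sadly": 1+2+2 = 5 ✓
Line 2: "sleepy incense wakes near fence": 2+2+1+1+1 = 7 ✓
Line 3: "sun near bleak ridge": 1+1+1+1 = 4 (expected 5)

Line 3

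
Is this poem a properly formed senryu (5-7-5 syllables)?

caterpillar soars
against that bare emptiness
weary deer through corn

Line 1: caterpillar (4), soars (1) → 5 ✓
Line 2: against (2), that (1), bare (1), emptiness (3) → 7 ✓
Line 3: weary (2), deer (1), through (1), corn (1) → 5 ✓

Yes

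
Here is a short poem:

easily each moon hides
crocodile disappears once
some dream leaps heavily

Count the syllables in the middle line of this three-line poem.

The middle line: crocodile(3) + disappears(3) + once(1) = 7

7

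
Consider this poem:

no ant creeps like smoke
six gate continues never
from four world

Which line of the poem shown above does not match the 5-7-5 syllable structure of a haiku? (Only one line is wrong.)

Line 3

Line 1: no (1), ant (1), creeps (1), like (1), smoke (1) → 5 ✓
Line 2: six (1), gate (1), continues (3), never (2) → 7 ✓
Line 3: from (1), four (1), world (1) → 3 (expected 5)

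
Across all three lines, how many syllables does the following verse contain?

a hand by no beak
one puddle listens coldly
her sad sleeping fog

17

Line 1: a (1), hand (1), by (1), no (1), beak (1) → 5
Line 2: one (1), puddle (2), listens (2), coldly (2) → 7
Line 3: her (1), sad (1), sleeping (2), fog (1) → 5
Total: 5 + 7 + 5 = 17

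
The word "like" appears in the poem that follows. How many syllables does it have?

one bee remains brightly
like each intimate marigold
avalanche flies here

"like" has 1 syllable.

1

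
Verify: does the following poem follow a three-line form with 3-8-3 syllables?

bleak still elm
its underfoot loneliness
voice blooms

No

Line 1: bleak(1) + still(1) + elm(1) = 3 ✓
Line 2: its(1) + underfoot(3) + loneliness(3) = 7 (expected 8)
Line 3: voice(1) + blooms(1) = 2 (expected 3)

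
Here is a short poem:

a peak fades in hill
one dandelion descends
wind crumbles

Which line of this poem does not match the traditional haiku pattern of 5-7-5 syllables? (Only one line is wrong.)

Line 1: a (1), peak (1), fades (1), in (1), hill (1) → 5 ✓
Line 2: one (1), dandelion (4), descends (2) → 7 ✓
Line 3: wind (1), crumbles (2) → 3 (expected 5)

The third line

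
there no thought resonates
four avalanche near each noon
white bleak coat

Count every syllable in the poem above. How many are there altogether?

Line 1: there (1), no (1), thought (1), resonates (3) → 6
Line 2: four (1), avalanche (3), near (1), each (1), noon (1) → 7
Line 3: white (1), bleak (1), coat (1) → 3
Total: 6 + 7 + 3 = 16

16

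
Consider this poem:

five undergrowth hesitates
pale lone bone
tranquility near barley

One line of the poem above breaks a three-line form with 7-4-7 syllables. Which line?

Line 1: five(1) + undergrowth(3) + hesitates(3) = 7 ✓
Line 2: pale(1) + lone(1) + bone(1) = 3 (expected 4)
Line 3: tranquility(4) + near(1) + barley(2) = 7 ✓

The second line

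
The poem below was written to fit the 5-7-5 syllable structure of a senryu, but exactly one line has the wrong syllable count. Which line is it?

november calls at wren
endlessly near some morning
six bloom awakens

Line 1: "november calls at wren": 3+1+1+1 = 6 (expected 5)
Line 2: "endlessly near some morning": 3+1+1+2 = 7 ✓
Line 3: "six bloom awakens": 1+1+3 = 5 ✓

The first line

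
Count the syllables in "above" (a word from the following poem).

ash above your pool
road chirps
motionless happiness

"above" has 2 syllables.

2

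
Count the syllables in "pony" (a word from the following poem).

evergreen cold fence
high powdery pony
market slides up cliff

2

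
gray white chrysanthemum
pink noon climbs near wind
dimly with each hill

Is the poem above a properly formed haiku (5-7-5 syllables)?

No

Line 1: gray(1) + white(1) + chrysanthemum(4) = 6 (expected 5)
Line 2: pink(1) + noon(1) + climbs(1) + near(1) + wind(1) = 5 (expected 7)
Line 3: dimly(2) + with(1) + each(1) + hill(1) = 5 ✓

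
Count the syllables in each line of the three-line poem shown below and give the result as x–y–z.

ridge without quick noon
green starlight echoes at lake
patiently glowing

Line 1: "ridge without quick noon": 1+2+1+1 = 5
Line 2: "green starlight echoes at lake": 1+2+2+1+1 = 7
Line 3: "patiently glowing": 3+2 = 5

5–7–5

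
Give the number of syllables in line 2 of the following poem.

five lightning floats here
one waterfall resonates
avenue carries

7

Line 2: one(1) + waterfall(3) + resonates(3) = 7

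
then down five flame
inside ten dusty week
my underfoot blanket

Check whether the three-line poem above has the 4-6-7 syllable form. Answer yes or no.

No

Line 1: then (1), down (1), five (1), flame (1) → 4 ✓
Line 2: inside (2), ten (1), dusty (2), week (1) → 6 ✓
Line 3: my (1), underfoot (3), blanket (2) → 6 (expected 7)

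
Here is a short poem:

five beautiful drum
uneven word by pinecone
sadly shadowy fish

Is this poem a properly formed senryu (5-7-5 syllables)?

Line 1: five (1), beautiful (3), drum (1) → 5 ✓
Line 2: uneven (3), word (1), by (1), pinecone (2) → 7 ✓
Line 3: sadly (2), shadowy (3), fish (1) → 6 (expected 5)

No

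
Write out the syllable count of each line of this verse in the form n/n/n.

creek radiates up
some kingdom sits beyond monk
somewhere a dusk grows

5/7/5

Line 1: creek (1), radiates (3), up (1) → 5
Line 2: some (1), kingdom (2), sits (1), beyond (2), monk (1) → 7
Line 3: somewhere (2), a (1), dusk (1), grows (1) → 5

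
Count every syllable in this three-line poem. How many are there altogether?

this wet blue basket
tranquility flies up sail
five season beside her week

19

Line 1: this(1) + wet(1) + blue(1) + basket(2) = 5
Line 2: tranquility(4) + flies(1) + up(1) + sail(1) = 7
Line 3: five(1) + season(2) + beside(2) + her(1) + week(1) = 7
Total: 5 + 7 + 7 = 19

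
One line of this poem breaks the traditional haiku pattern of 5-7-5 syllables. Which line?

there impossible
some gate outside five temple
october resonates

Line 1: "there impossible": 1+4 = 5 ✓
Line 2: "some gate outside five temple": 1+1+2+1+2 = 7 ✓
Line 3: "october resonates": 3+3 = 6 (expected 5)

Line 3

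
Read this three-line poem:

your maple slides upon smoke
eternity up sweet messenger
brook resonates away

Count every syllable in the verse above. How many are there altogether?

Line 1: "your maple slides upon smoke": 1+2+1+2+1 = 7
Line 2: "eternity up sweet messenger": 4+1+1+3 = 9
Line 3: "brook resonates away": 1+3+2 = 6
Total: 7 + 9 + 6 = 22

22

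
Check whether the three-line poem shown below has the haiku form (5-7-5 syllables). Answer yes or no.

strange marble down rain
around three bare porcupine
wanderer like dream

Yes

Line 1: strange(1) + marble(2) + down(1) + rain(1) = 5 ✓
Line 2: around(2) + three(1) + bare(1) + porcupine(3) = 7 ✓
Line 3: wanderer(3) + like(1) + dream(1) = 5 ✓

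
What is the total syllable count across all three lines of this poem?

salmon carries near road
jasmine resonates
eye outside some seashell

17

Line 1: salmon(2) + carries(2) + near(1) + road(1) = 6
Line 2: jasmine(2) + resonates(3) = 5
Line 3: eye(1) + outside(2) + some(1) + seashell(2) = 6
Total: 6 + 5 + 6 = 17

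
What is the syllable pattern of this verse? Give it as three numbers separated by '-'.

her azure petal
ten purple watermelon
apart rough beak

5-7-4

Line 1: her(1) + azure(2) + petal(2) = 5
Line 2: ten(1) + purple(2) + watermelon(4) = 7
Line 3: apart(2) + rough(1) + beak(1) = 4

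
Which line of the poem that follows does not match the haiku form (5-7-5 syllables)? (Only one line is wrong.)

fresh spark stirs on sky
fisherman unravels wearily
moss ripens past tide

Line 1: fresh (1), spark (1), stirs (1), on (1), sky (1) → 5 ✓
Line 2: fisherman (3), unravels (3), wearily (3) → 9 (expected 7)
Line 3: moss (1), ripens (2), past (1), tide (1) → 5 ✓

The second line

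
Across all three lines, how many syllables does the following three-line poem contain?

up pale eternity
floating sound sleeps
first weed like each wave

15

Line 1: up (1), pale (1), eternity (4) → 6
Line 2: floating (2), sound (1), sleeps (1) → 4
Line 3: first (1), weed (1), like (1), each (1), wave (1) → 5
Total: 6 + 4 + 5 = 15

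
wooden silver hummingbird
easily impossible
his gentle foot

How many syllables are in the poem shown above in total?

Line 1: "wooden silver hummingbird": 2+2+3 = 7
Line 2: "easily impossible": 3+4 = 7
Line 3: "his gentle foot": 1+2+1 = 4
Total: 7 + 7 + 4 = 18

18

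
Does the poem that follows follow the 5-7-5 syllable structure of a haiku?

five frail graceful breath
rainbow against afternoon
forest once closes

Line 1: "five frail graceful breath": 1+1+2+1 = 5 ✓
Line 2: "rainbow against afternoon": 2+2+3 = 7 ✓
Line 3: "forest once closes": 2+1+2 = 5 ✓

Yes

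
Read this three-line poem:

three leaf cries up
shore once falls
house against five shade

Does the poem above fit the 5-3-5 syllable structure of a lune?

No

Line 1: three(1) + leaf(1) + cries(1) + up(1) = 4 (expected 5)
Line 2: shore(1) + once(1) + falls(1) = 3 ✓
Line 3: house(1) + against(2) + five(1) + shade(1) = 5 ✓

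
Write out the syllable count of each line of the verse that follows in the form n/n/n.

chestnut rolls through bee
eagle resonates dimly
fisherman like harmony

Line 1: chestnut (2), rolls (1), through (1), bee (1) → 5
Line 2: eagle (2), resonates (3), dimly (2) → 7
Line 3: fisherman (3), like (1), harmony (3) → 7

5/7/7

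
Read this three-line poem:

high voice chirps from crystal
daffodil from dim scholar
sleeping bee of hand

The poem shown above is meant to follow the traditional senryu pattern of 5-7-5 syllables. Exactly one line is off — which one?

Line 1: high (1), voice (1), chirps (1), from (1), crystal (2) → 6 (expected 5)
Line 2: daffodil (3), from (1), dim (1), scholar (2) → 7 ✓
Line 3: sleeping (2), bee (1), of (1), hand (1) → 5 ✓

Line 1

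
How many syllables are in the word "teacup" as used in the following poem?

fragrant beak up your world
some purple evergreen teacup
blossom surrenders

2

"teacup" has 2 syllables.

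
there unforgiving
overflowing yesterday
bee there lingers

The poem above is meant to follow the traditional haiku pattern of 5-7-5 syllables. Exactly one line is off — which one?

Line 3

Line 1: there (1), unforgiving (4) → 5 ✓
Line 2: overflowing (4), yesterday (3) → 7 ✓
Line 3: bee (1), there (1), lingers (2) → 4 (expected 5)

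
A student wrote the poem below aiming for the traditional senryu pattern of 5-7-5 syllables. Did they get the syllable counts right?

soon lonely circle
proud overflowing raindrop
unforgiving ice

Line 1: soon(1) + lonely(2) + circle(2) = 5 ✓
Line 2: proud(1) + overflowing(4) + raindrop(2) = 7 ✓
Line 3: unforgiving(4) + ice(1) = 5 ✓

Yes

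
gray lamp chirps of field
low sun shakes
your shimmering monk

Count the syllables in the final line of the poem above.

5

The final line: your(1) + shimmering(3) + monk(1) = 5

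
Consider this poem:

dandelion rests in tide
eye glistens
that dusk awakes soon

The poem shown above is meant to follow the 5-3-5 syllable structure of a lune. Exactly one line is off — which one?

The first line

Line 1: dandelion(4) + rests(1) + in(1) + tide(1) = 7 (expected 5)
Line 2: eye(1) + glistens(2) = 3 ✓
Line 3: that(1) + dusk(1) + awakes(2) + soon(1) = 5 ✓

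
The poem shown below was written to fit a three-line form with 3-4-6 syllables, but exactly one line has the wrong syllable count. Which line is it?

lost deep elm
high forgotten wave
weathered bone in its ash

Line 1: lost(1) + deep(1) + elm(1) = 3 ✓
Line 2: high(1) + forgotten(3) + wave(1) = 5 (expected 4)
Line 3: weathered(2) + bone(1) + in(1) + its(1) + ash(1) = 6 ✓

The second line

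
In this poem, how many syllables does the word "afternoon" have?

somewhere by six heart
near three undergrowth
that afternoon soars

3

"afternoon" has 3 syllables.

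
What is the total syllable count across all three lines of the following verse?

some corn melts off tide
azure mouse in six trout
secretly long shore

16

Line 1: "some corn melts off tide": 1+1+1+1+1 = 5
Line 2: "azure mouse in six trout": 2+1+1+1+1 = 6
Line 3: "secretly long shore": 3+1+1 = 5
Total: 5 + 6 + 5 = 16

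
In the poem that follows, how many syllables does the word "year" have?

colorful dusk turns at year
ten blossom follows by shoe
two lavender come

"year" has 1 syllable.

1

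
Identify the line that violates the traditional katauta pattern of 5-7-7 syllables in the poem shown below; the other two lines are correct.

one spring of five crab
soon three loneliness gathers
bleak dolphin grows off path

Line 1: one (1), spring (1), of (1), five (1), crab (1) → 5 ✓
Line 2: soon (1), three (1), loneliness (3), gathers (2) → 7 ✓
Line 3: bleak (1), dolphin (2), grows (1), off (1), path (1) → 6 (expected 7)

Line 3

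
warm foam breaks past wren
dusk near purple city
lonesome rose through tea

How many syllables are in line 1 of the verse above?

5

Line 1: warm(1) + foam(1) + breaks(1) + past(1) + wren(1) = 5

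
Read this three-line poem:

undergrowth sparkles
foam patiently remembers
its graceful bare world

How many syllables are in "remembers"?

3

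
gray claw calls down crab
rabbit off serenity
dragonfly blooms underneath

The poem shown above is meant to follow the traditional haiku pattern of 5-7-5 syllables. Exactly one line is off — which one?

The third line

Line 1: "gray claw calls down crab": 1+1+1+1+1 = 5 ✓
Line 2: "rabbit off serenity": 2+1+4 = 7 ✓
Line 3: "dragonfly blooms underneath": 3+1+3 = 7 (expected 5)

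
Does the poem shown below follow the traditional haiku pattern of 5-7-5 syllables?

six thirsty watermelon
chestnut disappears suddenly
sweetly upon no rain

No

Line 1: "six thirsty watermelon": 1+2+4 = 7 (expected 5)
Line 2: "chestnut disappears suddenly": 2+3+3 = 8 (expected 7)
Line 3: "sweetly upon no rain": 2+2+1+1 = 6 (expected 5)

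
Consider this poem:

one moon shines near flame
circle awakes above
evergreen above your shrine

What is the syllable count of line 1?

5

Line 1: one(1) + moon(1) + shines(1) + near(1) + flame(1) = 5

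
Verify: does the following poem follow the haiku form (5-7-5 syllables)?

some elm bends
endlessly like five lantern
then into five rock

Line 1: some(1) + elm(1) + bends(1) = 3 (expected 5)
Line 2: endlessly(3) + like(1) + five(1) + lantern(2) = 7 ✓
Line 3: then(1) + into(2) + five(1) + rock(1) = 5 ✓

No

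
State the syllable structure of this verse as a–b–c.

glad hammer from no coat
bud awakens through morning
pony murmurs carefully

Line 1: glad(1) + hammer(2) + from(1) + no(1) + coat(1) = 6
Line 2: bud(1) + awakens(3) + through(1) + morning(2) = 7
Line 3: pony(2) + murmurs(2) + carefully(3) = 7

6–7–7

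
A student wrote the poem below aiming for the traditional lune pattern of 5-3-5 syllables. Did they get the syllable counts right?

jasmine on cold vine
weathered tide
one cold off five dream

Yes

Line 1: "jasmine on cold vine": 2+1+1+1 = 5 ✓
Line 2: "weathered tide": 2+1 = 3 ✓
Line 3: "one cold off five dream": 1+1+1+1+1 = 5 ✓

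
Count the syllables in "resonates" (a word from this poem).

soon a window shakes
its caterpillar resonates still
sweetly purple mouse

3

"resonates" has 3 syllables.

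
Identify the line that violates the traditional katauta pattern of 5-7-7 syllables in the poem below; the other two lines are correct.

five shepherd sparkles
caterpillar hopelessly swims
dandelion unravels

Line 1: five (1), shepherd (2), sparkles (2) → 5 ✓
Line 2: caterpillar (4), hopelessly (3), swims (1) → 8 (expected 7)
Line 3: dandelion (4), unravels (3) → 7 ✓

Line 2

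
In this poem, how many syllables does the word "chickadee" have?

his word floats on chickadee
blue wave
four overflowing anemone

"chickadee" has 3 syllables.

3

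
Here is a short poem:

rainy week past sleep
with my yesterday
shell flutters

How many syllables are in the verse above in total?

Line 1: "rainy week past sleep": 2+1+1+1 = 5
Line 2: "with my yesterday": 1+1+3 = 5
Line 3: "shell flutters": 1+2 = 3
Total: 5 + 5 + 3 = 13

13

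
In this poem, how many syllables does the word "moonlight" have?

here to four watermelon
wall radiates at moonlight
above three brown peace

2

"moonlight" has 2 syllables.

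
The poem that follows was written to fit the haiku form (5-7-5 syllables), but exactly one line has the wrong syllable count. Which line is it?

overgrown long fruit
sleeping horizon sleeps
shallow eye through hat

Line 1: overgrown(3) + long(1) + fruit(1) = 5 ✓
Line 2: sleeping(2) + horizon(3) + sleeps(1) = 6 (expected 7)
Line 3: shallow(2) + eye(1) + through(1) + hat(1) = 5 ✓

The second line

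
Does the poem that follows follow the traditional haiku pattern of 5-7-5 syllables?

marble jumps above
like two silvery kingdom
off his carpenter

Yes

Line 1: marble (2), jumps (1), above (2) → 5 ✓
Line 2: like (1), two (1), silvery (3), kingdom (2) → 7 ✓
Line 3: off (1), his (1), carpenter (3) → 5 ✓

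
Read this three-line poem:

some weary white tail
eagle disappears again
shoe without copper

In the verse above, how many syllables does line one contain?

5

Line one: some(1) + weary(2) + white(1) + tail(1) = 5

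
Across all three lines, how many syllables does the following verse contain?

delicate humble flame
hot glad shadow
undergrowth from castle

Line 1: delicate (3), humble (2), flame (1) → 6
Line 2: hot (1), glad (1), shadow (2) → 4
Line 3: undergrowth (3), from (1), castle (2) → 6
Total: 6 + 4 + 6 = 16

16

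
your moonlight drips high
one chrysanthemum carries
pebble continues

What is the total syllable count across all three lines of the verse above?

Line 1: your (1), moonlight (2), drips (1), high (1) → 5
Line 2: one (1), chrysanthemum (4), carries (2) → 7
Line 3: pebble (2), continues (3) → 5
Total: 5 + 7 + 5 = 17

17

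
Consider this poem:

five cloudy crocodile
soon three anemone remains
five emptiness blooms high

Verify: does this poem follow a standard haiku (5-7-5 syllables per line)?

No

Line 1: five (1), cloudy (2), crocodile (3) → 6 (expected 5)
Line 2: soon (1), three (1), anemone (4), remains (2) → 8 (expected 7)
Line 3: five (1), emptiness (3), blooms (1), high (1) → 6 (expected 5)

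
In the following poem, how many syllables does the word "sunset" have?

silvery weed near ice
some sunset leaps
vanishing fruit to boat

2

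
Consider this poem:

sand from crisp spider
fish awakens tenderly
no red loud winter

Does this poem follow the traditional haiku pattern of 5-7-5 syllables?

Line 1: sand(1) + from(1) + crisp(1) + spider(2) = 5 ✓
Line 2: fish(1) + awakens(3) + tenderly(3) = 7 ✓
Line 3: no(1) + red(1) + loud(1) + winter(2) = 5 ✓

Yes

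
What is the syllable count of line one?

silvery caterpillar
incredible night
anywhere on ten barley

7

Line one: silvery(3) + caterpillar(4) = 7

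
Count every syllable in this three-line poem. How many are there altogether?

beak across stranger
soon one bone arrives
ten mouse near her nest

15

Line 1: "beak across stranger": 1+2+2 = 5
Line 2: "soon one bone arrives": 1+1+1+2 = 5
Line 3: "ten mouse near her nest": 1+1+1+1+1 = 5
Total: 5 + 5 + 5 = 15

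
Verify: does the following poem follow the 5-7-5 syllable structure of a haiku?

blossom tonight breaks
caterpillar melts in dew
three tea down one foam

Line 1: blossom(2) + tonight(2) + breaks(1) = 5 ✓
Line 2: caterpillar(4) + melts(1) + in(1) + dew(1) = 7 ✓
Line 3: three(1) + tea(1) + down(1) + one(1) + foam(1) = 5 ✓

Yes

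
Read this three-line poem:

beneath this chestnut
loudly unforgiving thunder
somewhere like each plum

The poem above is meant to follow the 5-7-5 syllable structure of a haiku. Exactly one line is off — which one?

The second line

Line 1: "beneath this chestnut": 2+1+2 = 5 ✓
Line 2: "loudly unforgiving thunder": 2+4+2 = 8 (expected 7)
Line 3: "somewhere like each plum": 2+1+1+1 = 5 ✓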